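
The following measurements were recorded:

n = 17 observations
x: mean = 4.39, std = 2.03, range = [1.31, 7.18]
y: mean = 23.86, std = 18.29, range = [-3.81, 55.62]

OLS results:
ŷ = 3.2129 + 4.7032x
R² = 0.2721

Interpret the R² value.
R² = 0.2721 means 27.21% of the variation in y is explained by the linear relationship with x. This indicates a weak fit.

R² = 1 − SS_res/SS_tot compares the residual scatter to the total scatter of y about its mean.

Here R² = 0.2721:
- Explained: 27.21% of the variation in y
- Unexplained (residual): 100% − 27.21% = 72.79%
- Rule of thumb (below 0.3 weak; 0.3 to below 0.7 moderate; 0.7 and above strong) → weak

Note: R² says nothing about causation, and a high R² does not by itself mean the linear form is appropriate — check the residuals.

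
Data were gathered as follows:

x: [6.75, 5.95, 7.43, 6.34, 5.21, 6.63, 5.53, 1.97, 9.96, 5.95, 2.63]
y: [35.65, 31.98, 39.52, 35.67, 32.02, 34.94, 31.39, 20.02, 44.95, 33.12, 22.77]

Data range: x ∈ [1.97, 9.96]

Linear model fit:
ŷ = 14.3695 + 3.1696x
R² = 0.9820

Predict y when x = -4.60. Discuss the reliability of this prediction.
The equation gives ŷ = -0.2107; however x = -4.60 is 6.57 units below the observed range, so this extrapolated value should not be trusted.

Prediction calculation:
ŷ = 14.3695 + 3.1696 × (-4.60)
ŷ = -0.2107

Reliability:
- Data range: x ∈ [1.97, 9.96]
- Prediction point: x = -4.60 is 6.57 units below the observed range → this is EXTRAPOLATION, not interpolation

Why that matters here:
- The linear relationship may not hold outside the observed range
- Real relationships often flatten, saturate, or turn nonlinear at extremes

Report the number if required, but flag clearly that it is an extrapolation.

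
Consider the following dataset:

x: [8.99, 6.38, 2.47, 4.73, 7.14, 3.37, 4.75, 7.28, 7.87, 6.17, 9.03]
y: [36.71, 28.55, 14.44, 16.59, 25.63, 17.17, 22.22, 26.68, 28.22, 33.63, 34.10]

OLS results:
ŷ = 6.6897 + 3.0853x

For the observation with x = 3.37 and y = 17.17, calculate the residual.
Residual = 0.0828

The residual is the difference between the actual value and the predicted value:

Residual = y - ŷ

Step 1: Calculate predicted value
ŷ = 6.6897 + 3.0853 × 3.37
ŷ = 17.0872

Step 2: Calculate residual
Residual = 17.17 - 17.0872
Residual = 0.0828

Sign check: y > ŷ, so the point is above the line and the fit underestimates here.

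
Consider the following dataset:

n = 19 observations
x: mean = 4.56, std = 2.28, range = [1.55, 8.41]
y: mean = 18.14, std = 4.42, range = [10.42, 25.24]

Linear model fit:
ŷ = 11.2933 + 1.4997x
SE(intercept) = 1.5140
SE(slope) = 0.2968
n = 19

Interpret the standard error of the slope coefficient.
SE(slope) = 0.2968 measures the uncertainty in the estimated slope. The coefficient is estimated precisely (SE/|β̂₁| = 19.8%).

SE(β̂₁) = 0.2968 says: if we drew many samples of n = 19 from the same population and refit each time, the fitted slopes would scatter with a standard deviation of roughly 0.2968 around the true β₁.

Relative precision:
- SE / |β̂₁| = 0.2968 / 1.4997 = 19.8%
- Rule of thumb (under 20%: precise; 20% to under 50%: moderately precise; 50% or more: imprecise) → precise

Rough 95% range (±2 SE): 1.4997 ± 0.5936 → (0.9061, 2.0933).

What drives SE(β̂₁): more residual scatter → larger SE.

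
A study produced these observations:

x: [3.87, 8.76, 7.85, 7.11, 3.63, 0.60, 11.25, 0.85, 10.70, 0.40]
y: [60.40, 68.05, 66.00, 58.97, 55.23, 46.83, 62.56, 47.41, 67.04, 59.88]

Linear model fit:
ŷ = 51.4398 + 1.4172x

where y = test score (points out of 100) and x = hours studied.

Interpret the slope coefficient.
For each additional hour of study time, predicted test score increases by approximately 1.4172 points.

The slope β₁ = 1.4172 gives the rate at which the fitted test score changes with study time.

Interpretation:
- Study time up by 1 hour → predicted test score increases by 1.4172 points
- The effect is assumed constant over the observed range of x (linearity)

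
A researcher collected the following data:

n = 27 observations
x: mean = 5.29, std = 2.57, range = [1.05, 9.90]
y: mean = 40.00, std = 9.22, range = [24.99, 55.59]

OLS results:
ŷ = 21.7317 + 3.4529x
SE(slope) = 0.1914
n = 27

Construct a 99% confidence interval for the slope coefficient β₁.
The 99% CI for β₁ is (2.9194, 3.9864)

Confidence interval for the slope:

The 99% CI for β₁ is: β̂₁ ± t*(α/2, n-2) × SE(β̂₁)

Step 1: Find critical t-value
- Confidence level = 0.99
- Degrees of freedom = n - 2 = 27 - 2 = 25
- t*(α/2, 25) = 2.7874

Step 2: Calculate margin of error
Margin = 2.7874 × 0.1914 = 0.5335

Step 3: Construct interval
CI = 3.4529 ± 0.5335
CI = (2.9194, 3.9864)

Interpretation: each one-unit increase in x is associated with a change in mean y of between 2.9194 and 3.9864, with 99% confidence.
Both endpoints are positive, so the data support a genuinely positive slope at this confidence level.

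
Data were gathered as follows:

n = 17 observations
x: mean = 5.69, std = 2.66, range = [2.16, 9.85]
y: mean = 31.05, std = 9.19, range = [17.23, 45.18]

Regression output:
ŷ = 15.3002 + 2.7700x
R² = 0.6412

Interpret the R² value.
The model explains 64.12% of the variance in y (R² = 0.6412), leaving 35.88% unexplained; the fit is moderate.

The coefficient of determination R² is the fraction of the total variation in y that the fitted line accounts for.

Here R² = 0.6412:
- Explained: 64.12% of the variation in y
- Unexplained (residual): 100% − 64.12% = 35.88%
- Rule of thumb (below 0.3 weak; 0.3 to below 0.7 moderate; 0.7 and above strong) → moderate

Note: R² says nothing about causation, and a high R² does not by itself mean the linear form is appropriate — check the residuals.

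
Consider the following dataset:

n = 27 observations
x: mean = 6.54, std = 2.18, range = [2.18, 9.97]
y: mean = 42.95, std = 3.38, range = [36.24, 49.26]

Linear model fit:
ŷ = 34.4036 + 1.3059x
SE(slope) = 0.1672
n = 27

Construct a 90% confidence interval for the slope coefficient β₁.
The 90% CI for β₁ is (1.0203, 1.5915)

Confidence interval for the slope:

The 90% CI for β₁ is: β̂₁ ± t*(α/2, n-2) × SE(β̂₁)

Step 1: Find critical t-value
- Confidence level = 0.9
- Degrees of freedom = n - 2 = 27 - 2 = 25
- t*(α/2, 25) = 1.7081

Step 2: Calculate margin of error
Margin = 1.7081 × 0.1672 = 0.2856

Step 3: Construct interval
CI = 1.3059 ± 0.2856
CI = (1.0203, 1.5915)

Interpretation: We are 90% confident that the true slope β₁ lies between 1.0203 and 1.5915.
The interval does not include 0, suggesting a significant linear relationship.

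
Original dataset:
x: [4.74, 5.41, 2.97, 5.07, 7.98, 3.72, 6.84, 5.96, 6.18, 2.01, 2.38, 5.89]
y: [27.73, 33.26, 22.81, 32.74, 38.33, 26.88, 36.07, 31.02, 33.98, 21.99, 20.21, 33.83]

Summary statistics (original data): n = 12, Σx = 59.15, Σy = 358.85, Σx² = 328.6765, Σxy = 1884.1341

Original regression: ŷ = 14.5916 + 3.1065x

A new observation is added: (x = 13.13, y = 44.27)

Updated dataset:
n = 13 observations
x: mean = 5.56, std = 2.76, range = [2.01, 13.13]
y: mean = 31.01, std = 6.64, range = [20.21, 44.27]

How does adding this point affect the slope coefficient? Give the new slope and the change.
New slope β₁ = 2.2587 versus 3.1065 before: a change of -0.8478 (-27.3%).

The new point has HIGH LEVERAGE: x = 13.13 is far from the original mean x̄ = 59.15/12 ≈ 4.93 (original range [2.01, 7.98]).

Step 1: Update the sums with the new point (n goes from 12 to 13)
Σx  = 59.15 + 13.13 = 72.28
Σy  = 358.85 + 44.27 = 403.12
Σx² = 328.6765 + 13.13² = 328.6765 + 172.3969 = 501.0734
Σxy = 1884.1341 + 13.13×44.27 = 1884.1341 + 581.2651 = 2465.3992

Step 2: Recompute the slope with b₁ = (nΣxy − ΣxΣy) / (nΣx² − (Σx)²)
Numerator   = 13×2465.3992 − 72.28×403.12 = 32050.1896 − 29137.5136 = 2912.6760
Denominator = 13×501.0734 − 72.28² = 6513.9542 − 5224.3984 = 1289.5558
b₁(new) = 2912.6760 / 1289.5558 = 2.2587

(Same formula on the original sums: (12×1884.1341 − 59.15×358.85) / (12×328.6765 − 59.15²) = 1383.6317 / 445.3955 = 3.1065, matching the given fit.)

Step 3: Change in slope
Δβ₁ = 2.2587 − 3.1065 = -0.8478
Relative change = -0.8478 / 3.1065 × 100% = -27.3%
→ the slope decreases when the point is added.

A high-leverage point only changes the slope if it is off the original line; here y = 44.27 is below the original trend, so the slope decreases.
In practice: investigate whether it comes from the same population as the rest of the sample; refit with and without it and report both if conclusions differ.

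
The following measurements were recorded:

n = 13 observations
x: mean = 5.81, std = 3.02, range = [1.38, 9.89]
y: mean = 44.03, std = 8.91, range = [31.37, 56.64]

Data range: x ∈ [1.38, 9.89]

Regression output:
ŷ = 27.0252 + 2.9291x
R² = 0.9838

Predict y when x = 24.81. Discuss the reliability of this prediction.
The equation gives ŷ = 99.6962; however x = 24.81 is 14.92 units above the observed range, so this extrapolated value should not be trusted.

Prediction calculation:
ŷ = 27.0252 + 2.9291 × 24.81
ŷ = 99.6962

Reliability:
- Data range: x ∈ [1.38, 9.89]
- Prediction point: x = 24.81 is 14.92 units above the observed range → this is EXTRAPOLATION, not interpolation

Why that matters here:
- R² describes fit only over the sampled x values; it says nothing about behaviour beyond them
- Real relationships often flatten, saturate, or turn nonlinear at extremes

Report the number if required, but flag clearly that it is an extrapolation.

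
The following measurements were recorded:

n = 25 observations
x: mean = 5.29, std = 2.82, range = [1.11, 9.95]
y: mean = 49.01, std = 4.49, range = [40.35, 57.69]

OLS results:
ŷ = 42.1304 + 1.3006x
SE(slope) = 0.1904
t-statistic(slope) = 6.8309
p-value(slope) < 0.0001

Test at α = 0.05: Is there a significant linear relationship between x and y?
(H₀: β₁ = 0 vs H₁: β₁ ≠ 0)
Since p-value < 0.0001 < α = 0.05, reject H₀ — the slope is significantly different from 0.

Hypothesis test for the slope coefficient:

H₀: β₁ = 0 (no linear relationship)
H₁: β₁ ≠ 0 (linear relationship exists)

Test statistic: t = β̂₁ / SE(β̂₁) = 1.3006 / 0.1904 = 6.8309

p < 0.0001: how often a slope estimate this far from 0 (in SE units) would arise by chance if β₁ were truly 0.

Decision rule: reject H₀ if p-value < α.
p-value < 0.0001 < α = 0.05 → reject H₀.

At α = 0.05 the data do provide convincing evidence of a nonzero slope.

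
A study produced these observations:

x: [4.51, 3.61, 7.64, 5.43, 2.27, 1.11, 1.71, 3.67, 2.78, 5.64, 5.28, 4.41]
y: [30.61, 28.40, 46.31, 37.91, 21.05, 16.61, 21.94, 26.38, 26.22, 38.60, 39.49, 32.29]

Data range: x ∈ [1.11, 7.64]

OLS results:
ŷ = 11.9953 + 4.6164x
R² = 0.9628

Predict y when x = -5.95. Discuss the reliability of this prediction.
ŷ = -15.4723 (extrapolation — x = -5.95 lies outside [1.11, 7.64], so reliability is low).

Prediction calculation:
ŷ = 11.9953 + 4.6164 × (-5.95)
ŷ = -15.4723

Reliability:
- Data range: x ∈ [1.11, 7.64]
- Prediction point: x = -5.95 is 7.06 units below the observed range → this is EXTRAPOLATION, not interpolation

Why that matters here:
- There are no observations near this x to validate the fitted line there
- The linear relationship may not hold outside the observed range
- R² describes fit only over the sampled x values; it says nothing about behaviour beyond them

The R² = 0.9628 only validates the fit within [1.11, 7.64]; treat ŷ = -15.4723 with caution.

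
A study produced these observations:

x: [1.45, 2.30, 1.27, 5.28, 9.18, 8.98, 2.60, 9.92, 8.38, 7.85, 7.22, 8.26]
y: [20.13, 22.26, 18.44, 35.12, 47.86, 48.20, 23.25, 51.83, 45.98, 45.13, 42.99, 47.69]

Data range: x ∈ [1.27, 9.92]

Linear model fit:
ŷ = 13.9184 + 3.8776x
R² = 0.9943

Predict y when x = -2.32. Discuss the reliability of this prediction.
ŷ = 4.9224, but this is extrapolation (below the data range [1.27, 9.92]) and may be unreliable.

Prediction calculation:
ŷ = 13.9184 + 3.8776 × (-2.32)
ŷ = 4.9224

Reliability:
- Data range: x ∈ [1.27, 9.92]
- Prediction point: x = -2.32 is 3.59 units below the observed range → this is EXTRAPOLATION, not interpolation

Why that matters here:
- The standard error of prediction grows with (x − x̄)², and x = -2.32 is far from x̄ = 6.06
- There are no observations near this x to validate the fitted line there

Report the number if required, but flag clearly that it is an extrapolation.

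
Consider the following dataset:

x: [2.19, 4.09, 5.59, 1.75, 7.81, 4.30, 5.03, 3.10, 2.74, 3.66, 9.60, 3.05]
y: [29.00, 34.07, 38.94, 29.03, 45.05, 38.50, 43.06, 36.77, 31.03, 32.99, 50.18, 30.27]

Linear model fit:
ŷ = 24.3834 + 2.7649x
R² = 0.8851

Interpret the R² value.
About 88.51% of the variability in y is accounted for by the regression on x (R² = 0.8851) — a strong linear fit.

R² (coefficient of determination) measures the proportion of variance in y explained by the regression model.

Here R² = 0.8851:
- Explained: 88.51% of the variation in y
- Unexplained (residual): 100% − 88.51% = 11.49%
- Rule of thumb (below 0.3 weak; 0.3 to below 0.7 moderate; 0.7 and above strong) → strong

Note: R² says nothing about causation, and a high R² does not by itself mean the linear form is appropriate — check the residuals.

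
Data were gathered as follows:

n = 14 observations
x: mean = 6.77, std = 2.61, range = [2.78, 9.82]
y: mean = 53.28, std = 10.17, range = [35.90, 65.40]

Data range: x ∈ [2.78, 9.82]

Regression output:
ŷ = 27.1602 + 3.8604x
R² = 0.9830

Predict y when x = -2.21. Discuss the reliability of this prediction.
The equation gives ŷ = 18.6287; however x = -2.21 is 4.99 units below the observed range, so this extrapolated value should not be trusted.

Prediction calculation:
ŷ = 27.1602 + 3.8604 × (-2.21)
ŷ = 18.6287

Reliability:
- Data range: x ∈ [2.78, 9.82]
- Prediction point: x = -2.21 is 4.99 units below the observed range → this is EXTRAPOLATION, not interpolation

Why that matters here:
- The standard error of prediction grows with (x − x̄)², and x = -2.21 is far from x̄ = 6.77
- R² describes fit only over the sampled x values; it says nothing about behaviour beyond them
- The linear relationship may not hold outside the observed range

The R² = 0.9830 only validates the fit within [2.78, 9.82]; treat ŷ = 18.6287 with caution.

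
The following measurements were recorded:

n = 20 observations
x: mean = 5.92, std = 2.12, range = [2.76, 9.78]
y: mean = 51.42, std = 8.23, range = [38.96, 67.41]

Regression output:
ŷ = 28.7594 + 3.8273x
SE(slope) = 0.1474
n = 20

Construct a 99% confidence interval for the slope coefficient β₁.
The 99% CI for β₁ is (3.4030, 4.2516)

Confidence interval for the slope:

The 99% CI for β₁ is: β̂₁ ± t*(α/2, n-2) × SE(β̂₁)

Step 1: Find critical t-value
- Confidence level = 0.99
- Degrees of freedom = n - 2 = 20 - 2 = 18
- t*(α/2, 18) = 2.8784

Step 2: Calculate margin of error
Margin = 2.8784 × 0.1474 = 0.4243

Step 3: Construct interval
CI = 3.8273 ± 0.4243
CI = (3.4030, 4.2516)

Interpretation: each one-unit increase in x is associated with a change in mean y of between 3.4030 and 4.2516, with 99% confidence.
Both endpoints are positive, so the data support a genuinely positive slope at this confidence level.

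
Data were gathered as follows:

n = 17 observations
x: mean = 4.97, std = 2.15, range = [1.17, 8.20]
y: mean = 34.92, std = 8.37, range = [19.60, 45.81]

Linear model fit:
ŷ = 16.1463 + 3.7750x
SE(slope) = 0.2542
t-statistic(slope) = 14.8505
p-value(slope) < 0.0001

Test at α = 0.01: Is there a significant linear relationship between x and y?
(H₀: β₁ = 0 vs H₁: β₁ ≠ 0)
Reject H₀: p-value < 0.0001 < α = 0.01. The linear relationship is significant at the 1% level.

Hypothesis test for the slope coefficient:

H₀: β₁ = 0 (no linear relationship)
H₁: β₁ ≠ 0 (linear relationship exists)

Test statistic: t = β̂₁ / SE(β̂₁) = 3.7750 / 0.2542 = 14.8505

With df = 15, the two-sided p-value for |t| = 14.8505 is <0.0001.

Decision rule: reject H₀ if p-value < α.
p-value < 0.0001 < α = 0.01 → reject H₀.

There is sufficient evidence at the 1% significance level to conclude that a linear relationship exists between x and y.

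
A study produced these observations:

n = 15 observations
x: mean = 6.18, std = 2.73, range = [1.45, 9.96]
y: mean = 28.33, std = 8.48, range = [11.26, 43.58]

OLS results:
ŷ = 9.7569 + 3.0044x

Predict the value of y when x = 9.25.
ŷ = 37.5476

To predict y for x = 9.25, substitute into the regression equation:

ŷ = 9.7569 + 3.0044 × 9.25
ŷ = 9.7569 + 27.7907
ŷ = 37.5476

This is the fitted mean response at that x — an individual observation would come with a wider prediction interval.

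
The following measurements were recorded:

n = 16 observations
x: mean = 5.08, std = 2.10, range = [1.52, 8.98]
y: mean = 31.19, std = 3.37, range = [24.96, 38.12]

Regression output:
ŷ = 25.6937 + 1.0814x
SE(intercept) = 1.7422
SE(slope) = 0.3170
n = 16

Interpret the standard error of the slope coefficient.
The slope 1.0814 is pinned down to within about ±0.3170 (one SE) by these data — relative uncertainty 29.3%, i.e. moderately precise.

What SE measures:
- The standard error quantifies the sampling variability of the coefficient estimate
- It is the estimated standard deviation of β̂₁ across hypothetical repeated samples of the same size
- Smaller SE → more precise estimate

Relative precision:
- SE / |β̂₁| = 0.3170 / 1.0814 = 29.3%
- Rule of thumb (under 20%: precise; 20% to under 50%: moderately precise; 50% or more: imprecise) → moderately precise

Link to the t-test: t = β̂₁ / SE(β̂₁) = 1.0814 / 0.3170 = 3.4114, the statistic for H₀: β₁ = 0.

What drives SE(β̂₁): wider spread of x values → smaller SE.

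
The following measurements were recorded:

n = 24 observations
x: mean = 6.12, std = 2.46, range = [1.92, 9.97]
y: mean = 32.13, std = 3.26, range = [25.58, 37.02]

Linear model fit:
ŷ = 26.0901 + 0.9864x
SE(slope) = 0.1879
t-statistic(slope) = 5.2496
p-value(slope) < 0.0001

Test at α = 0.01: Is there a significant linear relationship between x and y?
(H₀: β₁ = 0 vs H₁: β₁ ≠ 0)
Reject H₀: p-value < 0.0001 < α = 0.01. The linear relationship is significant at the 1% level.

Hypothesis test for the slope coefficient:

H₀: β₁ = 0 (no linear relationship)
H₁: β₁ ≠ 0 (linear relationship exists)

Test statistic: t = β̂₁ / SE(β̂₁) = 0.9864 / 0.1879 = 5.2496

With df = 22, the two-sided p-value for |t| = 5.2496 is <0.0001.

Decision rule: reject H₀ if p-value < α.
p-value < 0.0001 < α = 0.01 → reject H₀.

There is sufficient evidence at the 1% significance level to conclude that a linear relationship exists between x and y.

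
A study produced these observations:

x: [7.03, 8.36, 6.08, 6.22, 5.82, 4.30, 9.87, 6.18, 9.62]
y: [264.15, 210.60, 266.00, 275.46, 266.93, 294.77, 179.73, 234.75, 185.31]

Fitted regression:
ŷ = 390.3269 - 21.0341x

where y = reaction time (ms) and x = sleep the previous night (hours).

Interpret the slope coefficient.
An increase of one hour in sleep is associated with a 21.0341 ms decrease in predicted reaction time.

The slope coefficient β₁ = -21.0341 represents the marginal effect of sleep on reaction time.

Interpretation:
- Sleep up by 1 hour → predicted reaction time decreases by 21.0341 ms
- The effect is assumed constant over the observed range of x (linearity)
- The slope describes association in these data, not necessarily a causal effect

The intercept β₀ = 390.3269 is the predicted reaction time when sleep = 0; since the smallest observed x is 4.30, this is an extrapolation and mainly anchors the line.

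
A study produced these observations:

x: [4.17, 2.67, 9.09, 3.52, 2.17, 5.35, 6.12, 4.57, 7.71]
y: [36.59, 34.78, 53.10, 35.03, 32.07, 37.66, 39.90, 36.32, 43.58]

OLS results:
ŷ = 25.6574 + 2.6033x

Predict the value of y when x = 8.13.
ŷ = 46.8222

x = 8.13 lies inside the observed range [2.17, 9.09], so the fitted equation applies directly:

ŷ = 25.6574 + 2.6033 × 8.13
ŷ = 25.6574 + 21.1648
ŷ = 46.8222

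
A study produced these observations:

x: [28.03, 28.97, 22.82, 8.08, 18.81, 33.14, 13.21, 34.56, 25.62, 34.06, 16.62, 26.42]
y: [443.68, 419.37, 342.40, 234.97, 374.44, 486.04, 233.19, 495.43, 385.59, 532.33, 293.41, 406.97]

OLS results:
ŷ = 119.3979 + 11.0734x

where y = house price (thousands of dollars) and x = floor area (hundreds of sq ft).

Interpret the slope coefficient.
An increase of one hundred sq ft in floor area is associated with a 11.0734 thousand dollars increase in predicted house price.

The slope β₁ = 11.0734 gives the rate at which the fitted house price changes with floor area.

Interpretation:
- Floor area up by 1 hundred sq ft → predicted house price increases by 11.0734 thousand dollars
- The effect is assumed constant over the observed range of x (linearity)
- The sign (+) gives the direction; the magnitude 11.0734 gives the size of the effect per hundred sq ft

The intercept β₀ = 119.3979 is the predicted house price when floor area = 0; since the smallest observed x is 8.08, this is an extrapolation and mainly anchors the line.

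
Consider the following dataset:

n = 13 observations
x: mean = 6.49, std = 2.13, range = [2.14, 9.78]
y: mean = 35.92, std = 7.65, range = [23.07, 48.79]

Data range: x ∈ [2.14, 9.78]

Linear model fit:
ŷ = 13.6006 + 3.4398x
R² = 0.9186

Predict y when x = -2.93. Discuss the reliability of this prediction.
The equation gives ŷ = 3.5220; however x = -2.93 is 5.07 units below the observed range, so this extrapolated value should not be trusted.

Prediction calculation:
ŷ = 13.6006 + 3.4398 × (-2.93)
ŷ = 3.5220

Reliability:
- Data range: x ∈ [2.14, 9.78]
- Prediction point: x = -2.93 is 5.07 units below the observed range → this is EXTRAPOLATION, not interpolation

Why that matters here:
- There are no observations near this x to validate the fitted line there
- R² describes fit only over the sampled x values; it says nothing about behaviour beyond them
- The linear relationship may not hold outside the observed range

A defensible statement: 'if the linear trend continued to x = -2.93, y would be about 3.5220' — the premise is untested.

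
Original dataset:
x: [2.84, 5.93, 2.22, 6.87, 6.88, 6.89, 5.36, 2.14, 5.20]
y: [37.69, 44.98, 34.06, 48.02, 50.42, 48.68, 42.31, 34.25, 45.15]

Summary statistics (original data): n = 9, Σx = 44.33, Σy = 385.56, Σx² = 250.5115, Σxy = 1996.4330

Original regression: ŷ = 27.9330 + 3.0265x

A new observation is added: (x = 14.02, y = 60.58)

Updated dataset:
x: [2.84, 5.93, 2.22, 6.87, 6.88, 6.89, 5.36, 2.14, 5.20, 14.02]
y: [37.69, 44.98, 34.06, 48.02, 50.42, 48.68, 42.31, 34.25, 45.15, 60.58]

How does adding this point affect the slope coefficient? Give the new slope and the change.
New slope β₁ = 2.2752 versus 3.0265 before: a change of -0.7513 (-24.8%).

x = 14.02 lies well outside the original x-range [2.14, 6.89] (x̄ ≈ 4.93), so this observation has high leverage and can move the slope substantially.

Step 1: Update the sums with the new point (n goes from 9 to 10)
Σx  = 44.33 + 14.02 = 58.35
Σy  = 385.56 + 60.58 = 446.14
Σx² = 250.5115 + 14.02² = 250.5115 + 196.5604 = 447.0719
Σxy = 1996.4330 + 14.02×60.58 = 1996.4330 + 849.3316 = 2845.7646

Step 2: Recompute the slope with b₁ = (nΣxy − ΣxΣy) / (nΣx² − (Σx)²)
Numerator   = 10×2845.7646 − 58.35×446.14 = 28457.6460 − 26032.2690 = 2425.3770
Denominator = 10×447.0719 − 58.35² = 4470.7190 − 3404.7225 = 1065.9965
b₁(new) = 2425.3770 / 1065.9965 = 2.2752

(Same formula on the original sums: (9×1996.4330 − 44.33×385.56) / (9×250.5115 − 44.33²) = 876.0222 / 289.4546 = 3.0265, matching the given fit.)

Step 3: Change in slope
Δβ₁ = 2.2752 − 3.0265 = -0.7513
Relative change = -0.7513 / 3.0265 × 100% = -24.8%
→ the slope decreases when the point is added.

A high-leverage point only changes the slope if it is off the original line; here y = 60.58 is below the original trend, so the slope decreases.
In practice: investigate whether it comes from the same population as the rest of the sample.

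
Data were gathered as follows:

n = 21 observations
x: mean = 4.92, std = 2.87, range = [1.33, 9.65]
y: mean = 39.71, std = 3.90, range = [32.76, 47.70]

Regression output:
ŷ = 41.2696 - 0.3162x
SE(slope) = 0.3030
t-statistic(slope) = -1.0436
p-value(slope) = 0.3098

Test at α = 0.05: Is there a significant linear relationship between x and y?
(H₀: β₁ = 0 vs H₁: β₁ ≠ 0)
Fail to reject H₀: p-value = 0.3098 ≥ α = 0.05. The linear relationship is not significant at the 5% level.

Hypothesis test for the slope coefficient:

H₀: β₁ = 0 (no linear relationship)
H₁: β₁ ≠ 0 (linear relationship exists)

Test statistic: t = β̂₁ / SE(β̂₁) = -0.3162 / 0.3030 = -1.0436

With df = 19, the two-sided p-value for |t| = 1.0436 is 0.3098.

Decision rule: reject H₀ if p-value < α.
p-value = 0.3098 ≥ α = 0.05 → fail to reject H₀.

Conclusion: the linear association between x and y is not significant at the 5% level.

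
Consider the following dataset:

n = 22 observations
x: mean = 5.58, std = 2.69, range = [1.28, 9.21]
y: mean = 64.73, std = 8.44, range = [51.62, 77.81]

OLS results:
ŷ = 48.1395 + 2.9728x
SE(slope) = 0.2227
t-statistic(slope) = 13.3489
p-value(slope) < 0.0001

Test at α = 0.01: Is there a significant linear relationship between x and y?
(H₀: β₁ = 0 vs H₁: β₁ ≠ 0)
Since p-value < 0.0001 < α = 0.01, reject H₀ — the slope is significantly different from 0.

Hypothesis test for the slope coefficient:

H₀: β₁ = 0 (no linear relationship)
H₁: β₁ ≠ 0 (linear relationship exists)

Test statistic: t = β̂₁ / SE(β̂₁) = 2.9728 / 0.2227 = 13.3489

The p-value (<0.0001) is the probability, under H₀, of a t-statistic at least as extreme as |t| = 13.3489 (two-sided, df = n − 2 = 20).

Decision rule: reject H₀ if p-value < α.
p-value < 0.0001 < α = 0.01 → reject H₀.

There is sufficient evidence at the 1% significance level to conclude that a linear relationship exists between x and y.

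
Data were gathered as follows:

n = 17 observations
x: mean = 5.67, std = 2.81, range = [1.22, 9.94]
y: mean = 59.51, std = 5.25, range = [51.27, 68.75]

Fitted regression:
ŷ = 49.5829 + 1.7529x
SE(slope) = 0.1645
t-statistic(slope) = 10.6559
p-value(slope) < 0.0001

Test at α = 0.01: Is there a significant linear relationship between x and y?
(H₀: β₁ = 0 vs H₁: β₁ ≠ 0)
Reject H₀: p-value < 0.0001 < α = 0.01. The linear relationship is significant at the 1% level.

Hypothesis test for the slope coefficient:

H₀: β₁ = 0 (no linear relationship)
H₁: β₁ ≠ 0 (linear relationship exists)

Test statistic: t = β̂₁ / SE(β̂₁) = 1.7529 / 0.1645 = 10.6559

With df = 15, the two-sided p-value for |t| = 10.6559 is <0.0001.

Decision rule: reject H₀ if p-value < α.
p-value < 0.0001 < α = 0.01 → reject H₀.

At α = 0.01 the data do provide convincing evidence of a nonzero slope.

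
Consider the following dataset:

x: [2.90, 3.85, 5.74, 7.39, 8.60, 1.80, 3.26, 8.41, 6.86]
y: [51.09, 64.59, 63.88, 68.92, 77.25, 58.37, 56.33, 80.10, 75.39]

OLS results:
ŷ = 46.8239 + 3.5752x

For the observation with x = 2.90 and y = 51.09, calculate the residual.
Residual = -6.1020

The residual is the difference between the actual value and the predicted value:

Residual = y - ŷ

Step 1: Calculate predicted value
ŷ = 46.8239 + 3.5752 × 2.90
ŷ = 57.1920

Step 2: Calculate residual
Residual = 51.09 - 57.1920
Residual = -6.1020

The residual is negative, so the observed y = 51.09 sits below the regression line (the line overestimates it by 6.1020).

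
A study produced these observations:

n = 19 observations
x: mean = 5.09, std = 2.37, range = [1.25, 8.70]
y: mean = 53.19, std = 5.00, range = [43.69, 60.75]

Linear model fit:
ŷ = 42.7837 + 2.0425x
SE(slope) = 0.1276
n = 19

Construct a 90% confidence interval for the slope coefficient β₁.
The 90% CI for β₁ is (1.8205, 2.2645)

Confidence interval for the slope:

The 90% CI for β₁ is: β̂₁ ± t*(α/2, n-2) × SE(β̂₁)

Step 1: Find critical t-value
- Confidence level = 0.9
- Degrees of freedom = n - 2 = 19 - 2 = 17
- t*(α/2, 17) = 1.7396

Step 2: Calculate margin of error
Margin = 1.7396 × 0.1276 = 0.2220

Step 3: Construct interval
CI = 2.0425 ± 0.2220
CI = (1.8205, 2.2645)

Interpretation: each one-unit increase in x is associated with a change in mean y of between 1.8205 and 2.2645, with 90% confidence.
Both endpoints are positive, so the data support a genuinely positive slope at this confidence level.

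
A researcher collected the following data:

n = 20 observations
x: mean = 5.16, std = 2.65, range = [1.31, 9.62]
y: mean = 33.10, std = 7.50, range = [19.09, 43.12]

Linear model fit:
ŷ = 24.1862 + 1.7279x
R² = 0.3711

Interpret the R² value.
About 37.11% of the variability in y is accounted for by the regression on x (R² = 0.3711) — a moderate linear fit.

R² (coefficient of determination) measures the proportion of variance in y explained by the regression model.

Here R² = 0.3711:
- Explained: 37.11% of the variation in y
- Unexplained (residual): 100% − 37.11% = 62.89%
- Rule of thumb (below 0.3 weak; 0.3 to below 0.7 moderate; 0.7 and above strong) → moderate

Note: R² never decreases when predictors are added, so it should not be used alone to compare models of different size.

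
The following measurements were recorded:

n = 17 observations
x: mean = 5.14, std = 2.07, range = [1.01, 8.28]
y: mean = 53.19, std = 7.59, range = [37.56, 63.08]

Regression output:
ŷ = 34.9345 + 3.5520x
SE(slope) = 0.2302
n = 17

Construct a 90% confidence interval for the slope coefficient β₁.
The 90% CI for β₁ is (3.1484, 3.9556)

Confidence interval for the slope:

The 90% CI for β₁ is: β̂₁ ± t*(α/2, n-2) × SE(β̂₁)

Step 1: Find critical t-value
- Confidence level = 0.9
- Degrees of freedom = n - 2 = 17 - 2 = 15
- t*(α/2, 15) = 1.7531

Step 2: Calculate margin of error
Margin = 1.7531 × 0.2302 = 0.4036

Step 3: Construct interval
CI = 3.5520 ± 0.4036
CI = (3.1484, 3.9556)

Interpretation: intervals built this way capture the true β₁ in 90% of repeated samples; here the plausible range for the per-unit effect of x on y is 3.1484 to 3.9556.
Since 0 is outside the interval, a two-sided test at α = 0.10 would reject H₀: β₁ = 0.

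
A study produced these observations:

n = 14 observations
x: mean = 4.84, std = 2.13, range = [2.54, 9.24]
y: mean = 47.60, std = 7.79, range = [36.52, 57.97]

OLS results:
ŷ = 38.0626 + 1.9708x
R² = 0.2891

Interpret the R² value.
About 28.91% of the variability in y is accounted for by the regression on x (R² = 0.2891) — a weak linear fit.

R² = 1 − SS_res/SS_tot compares the residual scatter to the total scatter of y about its mean.

Here R² = 0.2891:
- Explained: 28.91% of the variation in y
- Unexplained (residual): 100% − 28.91% = 71.09%
- Rule of thumb (below 0.3 weak; 0.3 to below 0.7 moderate; 0.7 and above strong) → weak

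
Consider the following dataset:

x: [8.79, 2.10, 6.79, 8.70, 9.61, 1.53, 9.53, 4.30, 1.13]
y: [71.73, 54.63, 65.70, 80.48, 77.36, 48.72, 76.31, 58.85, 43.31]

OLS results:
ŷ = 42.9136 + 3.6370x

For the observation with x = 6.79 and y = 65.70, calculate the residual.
Residual = -1.9088

The residual is the difference between the actual value and the predicted value:

Residual = y - ŷ

Step 1: Calculate predicted value
ŷ = 42.9136 + 3.6370 × 6.79
ŷ = 67.6088

Step 2: Calculate residual
Residual = 65.70 - 67.6088
Residual = -1.9088

Interpretation: the model overestimates the actual value by 1.9088 at this point (negative residual → observation lies below the fitted line).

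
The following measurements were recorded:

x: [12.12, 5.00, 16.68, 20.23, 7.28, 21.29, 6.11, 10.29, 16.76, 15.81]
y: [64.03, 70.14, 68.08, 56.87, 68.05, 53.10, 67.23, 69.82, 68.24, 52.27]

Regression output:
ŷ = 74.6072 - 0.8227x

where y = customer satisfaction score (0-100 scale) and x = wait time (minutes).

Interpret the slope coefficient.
On average, satisfaction score is about 0.8227 points lower for every extra minute of wait time.

The slope coefficient β₁ = -0.8227 represents the marginal effect of wait time on satisfaction score.

Interpretation:
- Wait time up by 1 minute → predicted satisfaction score decreases by 0.8227 points
- This is a linear approximation: the same per-unit change is assumed across the whole observed x range
- The slope describes association in these data, not necessarily a causal effect

The intercept β₀ = 74.6072 is the predicted satisfaction score when wait time = 0; since the smallest observed x is 5.00, this is an extrapolation and mainly anchors the line.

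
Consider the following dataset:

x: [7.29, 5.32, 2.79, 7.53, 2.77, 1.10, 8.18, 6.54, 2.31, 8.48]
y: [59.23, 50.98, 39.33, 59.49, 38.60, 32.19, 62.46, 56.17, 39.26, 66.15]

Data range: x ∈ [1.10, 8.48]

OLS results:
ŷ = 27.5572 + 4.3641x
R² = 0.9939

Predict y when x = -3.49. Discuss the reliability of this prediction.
ŷ = 12.3265 (extrapolation — x = -3.49 lies outside [1.10, 8.48], so reliability is low).

Prediction calculation:
ŷ = 27.5572 + 4.3641 × (-3.49)
ŷ = 12.3265

Reliability:
- Data range: x ∈ [1.10, 8.48]
- Prediction point: x = -3.49 is 4.59 units below the observed range → this is EXTRAPOLATION, not interpolation

Why that matters here:
- The linear relationship may not hold outside the observed range
- The standard error of prediction grows with (x − x̄)², and x = -3.49 is far from x̄ = 5.23
- Real relationships often flatten, saturate, or turn nonlinear at extremes

Report the number if required, but flag clearly that it is an extrapolation.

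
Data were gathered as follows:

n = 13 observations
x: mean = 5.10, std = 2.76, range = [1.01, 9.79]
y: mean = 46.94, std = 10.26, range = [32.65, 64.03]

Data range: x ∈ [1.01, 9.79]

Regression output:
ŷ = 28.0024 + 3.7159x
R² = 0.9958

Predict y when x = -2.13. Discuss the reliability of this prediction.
ŷ = 20.0875, but this is extrapolation (below the data range [1.01, 9.79]) and may be unreliable.

Prediction calculation:
ŷ = 28.0024 + 3.7159 × (-2.13)
ŷ = 20.0875

Reliability:
- Data range: x ∈ [1.01, 9.79]
- Prediction point: x = -2.13 is 3.14 units below the observed range → this is EXTRAPOLATION, not interpolation

Why that matters here:
- The standard error of prediction grows with (x − x̄)², and x = -2.13 is far from x̄ = 5.10
- R² describes fit only over the sampled x values; it says nothing about behaviour beyond them
- Real relationships often flatten, saturate, or turn nonlinear at extremes

Report the number if required, but flag clearly that it is an extrapolation.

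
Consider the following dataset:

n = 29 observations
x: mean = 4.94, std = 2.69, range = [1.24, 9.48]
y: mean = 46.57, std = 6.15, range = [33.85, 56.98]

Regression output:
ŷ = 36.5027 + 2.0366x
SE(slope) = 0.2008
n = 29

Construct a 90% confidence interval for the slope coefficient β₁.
The 90% CI for β₁ is (1.6946, 2.3786)

Confidence interval for the slope:

The 90% CI for β₁ is: β̂₁ ± t*(α/2, n-2) × SE(β̂₁)

Step 1: Find critical t-value
- Confidence level = 0.9
- Degrees of freedom = n - 2 = 29 - 2 = 27
- t*(α/2, 27) = 1.7033

Step 2: Calculate margin of error
Margin = 1.7033 × 0.2008 = 0.3420

Step 3: Construct interval
CI = 2.0366 ± 0.3420
CI = (1.6946, 2.3786)

Interpretation: We are 90% confident that the true slope β₁ lies between 1.6946 and 2.3786.
Both endpoints are positive, so the data support a genuinely positive slope at this confidence level.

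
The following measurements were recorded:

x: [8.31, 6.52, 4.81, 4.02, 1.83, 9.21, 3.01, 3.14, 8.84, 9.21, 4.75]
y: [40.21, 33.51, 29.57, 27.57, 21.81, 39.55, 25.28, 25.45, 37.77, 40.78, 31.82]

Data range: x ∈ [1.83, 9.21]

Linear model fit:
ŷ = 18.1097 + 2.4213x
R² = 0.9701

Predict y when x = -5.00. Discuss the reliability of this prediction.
ŷ = 6.0032, but this is extrapolation (below the data range [1.83, 9.21]) and may be unreliable.

Prediction calculation:
ŷ = 18.1097 + 2.4213 × (-5.00)
ŷ = 6.0032

Reliability:
- Data range: x ∈ [1.83, 9.21]
- Prediction point: x = -5.00 is 6.83 units below the observed range → this is EXTRAPOLATION, not interpolation

Why that matters here:
- Real relationships often flatten, saturate, or turn nonlinear at extremes
- The standard error of prediction grows with (x − x̄)², and x = -5.00 is far from x̄ = 5.79
- R² describes fit only over the sampled x values; it says nothing about behaviour beyond them

A defensible statement: 'if the linear trend continued to x = -5.00, y would be about 6.0032' — the premise is untested.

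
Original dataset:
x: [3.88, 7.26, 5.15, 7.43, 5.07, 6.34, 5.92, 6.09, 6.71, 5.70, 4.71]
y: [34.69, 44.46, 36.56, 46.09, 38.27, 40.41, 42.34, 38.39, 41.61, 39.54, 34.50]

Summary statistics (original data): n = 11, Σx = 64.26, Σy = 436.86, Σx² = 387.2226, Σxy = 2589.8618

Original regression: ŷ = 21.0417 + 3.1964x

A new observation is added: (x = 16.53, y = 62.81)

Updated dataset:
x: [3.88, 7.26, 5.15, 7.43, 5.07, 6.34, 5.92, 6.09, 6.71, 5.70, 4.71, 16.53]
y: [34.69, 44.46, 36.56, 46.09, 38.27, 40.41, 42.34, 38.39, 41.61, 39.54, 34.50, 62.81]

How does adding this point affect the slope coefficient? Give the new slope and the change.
Adding the point moves β₁ from 3.1964 to 2.2659, i.e. it decreases by 0.9305 (-29.1%).

The new point has HIGH LEVERAGE: x = 16.53 is far from the original mean x̄ = 64.26/11 ≈ 5.84 (original range [3.88, 7.43]).

Step 1: Update the sums with the new point (n goes from 11 to 12)
Σx  = 64.26 + 16.53 = 80.79
Σy  = 436.86 + 62.81 = 499.67
Σx² = 387.2226 + 16.53² = 387.2226 + 273.2409 = 660.4635
Σxy = 2589.8618 + 16.53×62.81 = 2589.8618 + 1038.2493 = 3628.1111

Step 2: Recompute the slope with b₁ = (nΣxy − ΣxΣy) / (nΣx² − (Σx)²)
Numerator   = 12×3628.1111 − 80.79×499.67 = 43537.3332 − 40368.3393 = 3168.9939
Denominator = 12×660.4635 − 80.79² = 7925.5620 − 6527.0241 = 1398.5379
b₁(new) = 3168.9939 / 1398.5379 = 2.2659

(Same formula on the original sums: (11×2589.8618 − 64.26×436.86) / (11×387.2226 − 64.26²) = 415.8562 / 130.1010 = 3.1964, matching the given fit.)

Step 3: Change in slope
Δβ₁ = 2.2659 − 3.1964 = -0.9305
Relative change = -0.9305 / 3.1964 × 100% = -29.1%
→ the slope decreases when the point is added.

A high-leverage point only changes the slope if it is off the original line; here y = 62.81 is below the original trend, so the slope decreases.
In practice: refit with and without it and report both if conclusions differ.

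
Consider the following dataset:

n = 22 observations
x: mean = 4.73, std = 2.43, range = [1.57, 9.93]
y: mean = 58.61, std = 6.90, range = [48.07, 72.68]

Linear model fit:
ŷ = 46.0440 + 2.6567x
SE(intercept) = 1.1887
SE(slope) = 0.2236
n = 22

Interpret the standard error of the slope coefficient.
SE(slope) = 0.2236 measures the uncertainty in the estimated slope. The coefficient is estimated precisely (SE/|β̂₁| = 8.4%).

SE(β̂₁) = 0.2236 says: if we drew many samples of n = 22 from the same population and refit each time, the fitted slopes would scatter with a standard deviation of roughly 0.2236 around the true β₁.

Relative precision:
- SE / |β̂₁| = 0.2236 / 2.6567 = 8.4%
- Rule of thumb (under 20%: precise; 20% to under 50%: moderately precise; 50% or more: imprecise) → precise

Link to interval estimation: a confidence interval for β₁ is β̂₁ ± t* × 0.2236, so SE sets the half-width per unit of t*.

What drives SE(β̂₁): larger n (here n = 22) → smaller SE; wider spread of x values → smaller SE; more residual scatter → larger SE.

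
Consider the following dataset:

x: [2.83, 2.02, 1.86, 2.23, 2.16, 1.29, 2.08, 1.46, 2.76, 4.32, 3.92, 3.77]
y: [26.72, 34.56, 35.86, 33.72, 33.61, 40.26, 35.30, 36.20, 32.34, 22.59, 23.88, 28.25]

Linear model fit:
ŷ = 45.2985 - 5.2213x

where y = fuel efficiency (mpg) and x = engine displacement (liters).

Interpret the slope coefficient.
For each additional liter of engine displacement, predicted fuel efficiency decreases by approximately 5.2213 mpg.

The slope β₁ = -5.2213 gives the rate at which the fitted fuel efficiency changes with engine displacement.

Interpretation:
- Engine displacement up by 1 liter → predicted fuel efficiency decreases by 5.2213 mpg
- The effect is assumed constant over the observed range of x (linearity)
- The sign (−) gives the direction; the magnitude 5.2213 gives the size of the effect per liter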